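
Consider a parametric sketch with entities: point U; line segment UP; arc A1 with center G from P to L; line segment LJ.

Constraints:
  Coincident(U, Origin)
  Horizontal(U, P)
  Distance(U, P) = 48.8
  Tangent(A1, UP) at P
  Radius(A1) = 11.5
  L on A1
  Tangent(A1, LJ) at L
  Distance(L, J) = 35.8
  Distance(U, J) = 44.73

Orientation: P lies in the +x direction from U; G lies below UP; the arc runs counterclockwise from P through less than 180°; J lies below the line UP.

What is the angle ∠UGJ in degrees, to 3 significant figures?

59.3°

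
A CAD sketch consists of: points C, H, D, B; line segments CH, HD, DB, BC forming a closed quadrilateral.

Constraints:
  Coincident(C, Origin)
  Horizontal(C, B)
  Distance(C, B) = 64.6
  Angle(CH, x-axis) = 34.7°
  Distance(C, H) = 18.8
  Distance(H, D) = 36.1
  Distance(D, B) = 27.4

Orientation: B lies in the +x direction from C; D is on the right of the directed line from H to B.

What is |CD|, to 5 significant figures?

43.792

Checks: |CB| = 64.60 ✓; |CH| = 18.80 ✓; |HD| = 36.10 ✓; |DB| = 27.40 ✓.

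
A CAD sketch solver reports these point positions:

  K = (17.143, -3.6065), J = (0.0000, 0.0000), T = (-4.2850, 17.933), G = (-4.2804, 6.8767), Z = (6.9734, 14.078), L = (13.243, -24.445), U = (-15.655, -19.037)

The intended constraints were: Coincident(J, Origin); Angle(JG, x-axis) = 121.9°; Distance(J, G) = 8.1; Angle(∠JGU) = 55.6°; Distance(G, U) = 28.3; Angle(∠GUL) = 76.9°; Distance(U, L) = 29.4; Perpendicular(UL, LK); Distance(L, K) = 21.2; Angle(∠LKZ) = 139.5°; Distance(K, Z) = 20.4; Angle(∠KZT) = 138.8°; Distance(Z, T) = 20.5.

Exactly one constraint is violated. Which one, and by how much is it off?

Distance(Z, T) = 20.5 — off by 8.60.

J = (0.00, 0.00) ✓; JG at 121.9° ✓; |JG| = 8.100 ✓; ∠JGU = 55.60° ✓; |GU| = 28.30 ✓; ∠GUL = 76.90° ✓; |UL| = 29.40 ✓; ∠(UL, LK) = 90.00° ✓; |LK| = 21.20 ✓; ∠LKZ = 139.5° ✓; |KZ| = 20.40 ✓; ∠KZT = 138.8° ✓; |ZT| = 11.90 ✗.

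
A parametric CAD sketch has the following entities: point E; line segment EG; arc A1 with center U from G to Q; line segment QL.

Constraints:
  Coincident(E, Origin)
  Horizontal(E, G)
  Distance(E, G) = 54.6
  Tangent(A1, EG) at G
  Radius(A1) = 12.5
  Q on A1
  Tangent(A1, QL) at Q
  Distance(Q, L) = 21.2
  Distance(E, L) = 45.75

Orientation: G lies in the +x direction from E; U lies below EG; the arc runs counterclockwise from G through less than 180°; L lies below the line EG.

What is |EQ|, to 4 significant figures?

43.61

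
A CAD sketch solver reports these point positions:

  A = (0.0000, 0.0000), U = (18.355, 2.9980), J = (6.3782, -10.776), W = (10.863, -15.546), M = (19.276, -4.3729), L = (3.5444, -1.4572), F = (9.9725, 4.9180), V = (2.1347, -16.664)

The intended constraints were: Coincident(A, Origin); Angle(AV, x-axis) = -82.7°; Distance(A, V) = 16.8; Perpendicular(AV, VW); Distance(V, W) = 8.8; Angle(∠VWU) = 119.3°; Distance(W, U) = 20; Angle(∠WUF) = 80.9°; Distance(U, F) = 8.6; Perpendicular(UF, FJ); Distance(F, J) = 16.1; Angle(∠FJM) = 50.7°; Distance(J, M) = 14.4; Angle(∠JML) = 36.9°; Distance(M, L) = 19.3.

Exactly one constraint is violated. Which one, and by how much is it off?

Distance(M, L) = 19.3 — off by 3.30.

A = (0.00, 0.00) ✓; AV at -82.70° ✓; |AV| = 16.80 ✓; ∠(AV, VW) = 90.00° ✓; |VW| = 8.800 ✓; ∠VWU = 119.3° ✓; |WU| = 20.00 ✓; ∠WUF = 80.90° ✓; |UF| = 8.600 ✓; ∠(UF, FJ) = 90.00° ✓; |FJ| = 16.10 ✓; ∠FJM = 50.70° ✓; |JM| = 14.40 ✓; ∠JML = 36.90° ✓; |ML| = 16.00 ✗.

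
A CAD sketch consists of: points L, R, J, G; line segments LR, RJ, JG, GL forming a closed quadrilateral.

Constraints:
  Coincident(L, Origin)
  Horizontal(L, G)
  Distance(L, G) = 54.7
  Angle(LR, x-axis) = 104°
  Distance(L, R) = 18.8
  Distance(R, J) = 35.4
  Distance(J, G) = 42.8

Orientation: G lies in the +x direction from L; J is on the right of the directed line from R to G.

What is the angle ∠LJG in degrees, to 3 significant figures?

122°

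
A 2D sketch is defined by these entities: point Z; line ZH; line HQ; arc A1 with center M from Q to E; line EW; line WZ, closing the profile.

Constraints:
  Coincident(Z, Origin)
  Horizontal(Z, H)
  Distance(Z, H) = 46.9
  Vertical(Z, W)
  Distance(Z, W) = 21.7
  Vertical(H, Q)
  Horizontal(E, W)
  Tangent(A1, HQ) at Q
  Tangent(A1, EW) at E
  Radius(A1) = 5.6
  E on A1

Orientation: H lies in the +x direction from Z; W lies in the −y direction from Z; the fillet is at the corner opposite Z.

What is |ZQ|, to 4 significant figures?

49.59

Z is at the origin; ZH is horizontal with |ZH| = 46.9 and H on the +x side, so H = (46.90, 0.000). ZW is vertical with |ZW| = 21.7 and W on the −y side, so W = (0.000, -21.70). The virtual corner opposite Z is at (46.90, -21.70). Since A1 is tangent to HQ there, MQ ⟂ HQ and A1 meets EW tangentially, so ME is at right angles to EW, with radius 5.6, so the center M sits 5.6 in from both sides at M = (41.30, -16.10). That places the tangent points at Q = (46.90, -16.10) on HQ and E = (41.30, -21.70) on EW. Then |ZQ| = |Q − Z| = 49.59.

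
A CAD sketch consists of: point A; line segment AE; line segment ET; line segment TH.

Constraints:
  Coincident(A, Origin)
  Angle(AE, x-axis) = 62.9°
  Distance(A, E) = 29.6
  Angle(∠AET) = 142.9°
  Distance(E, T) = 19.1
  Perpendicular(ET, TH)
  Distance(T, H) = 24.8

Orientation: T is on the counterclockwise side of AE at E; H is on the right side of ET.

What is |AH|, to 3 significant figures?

60.4

∠AET = 142.9°, so ET runs at 62.9° + (180° − 142.9°) = 100° from the x-axis; with |ET| = 19.1, T = E + 19.1·(cos 100°, sin 100°) = (10.2, 45.2). ET is perpendicular to TH; with |TH| = 24.8 on the right of ET, H = T + 24.8·(0.985, 0.174) = (34.6, 49.5). Then |AH| = |H − A| = 60.4.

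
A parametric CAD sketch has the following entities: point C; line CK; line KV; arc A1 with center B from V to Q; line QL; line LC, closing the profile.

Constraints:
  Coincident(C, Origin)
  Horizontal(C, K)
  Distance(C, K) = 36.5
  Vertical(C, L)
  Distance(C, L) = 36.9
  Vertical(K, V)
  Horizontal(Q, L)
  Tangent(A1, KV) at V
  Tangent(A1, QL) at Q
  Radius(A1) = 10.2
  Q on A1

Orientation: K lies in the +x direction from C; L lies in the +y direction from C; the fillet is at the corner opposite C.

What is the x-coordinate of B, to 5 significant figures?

26.300

C is at the origin; C and K share the same y with |CK| = 36.5 and K on the +x side, so K = (36.500, 0.0000). CL is vertical with |CL| = 36.9 and L on the +y side, so L = (0.0000, 36.900). The virtual corner opposite C is at (36.500, 36.900). Tangency of A1 to KV means the radius BV is perpendicular to KV and tangency of A1 to QL means the radius BQ is perpendicular to QL, with radius 10.2, so the center B sits 10.2 in from both sides at B = (26.300, 26.700). So B.x = 26.300.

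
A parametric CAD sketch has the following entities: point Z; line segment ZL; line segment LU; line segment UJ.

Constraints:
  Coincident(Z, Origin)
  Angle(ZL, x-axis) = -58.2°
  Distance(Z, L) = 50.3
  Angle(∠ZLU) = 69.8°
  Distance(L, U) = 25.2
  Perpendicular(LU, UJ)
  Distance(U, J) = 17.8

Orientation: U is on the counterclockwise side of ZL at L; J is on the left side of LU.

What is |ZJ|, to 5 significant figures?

30.431

Z is at the origin; ZL runs at -58.2° with length 50.3, so L = 50.3·(cos -58.2°, sin -58.2°) = (26.506, -42.750). ∠ZLU = 69.8°, so LU runs at -58.2° + (180° − 69.8°) = 52.000° from the x-axis; with |LU| = 25.2, U = L + 25.2·(cos 52.000°, sin 52.000°) = (42.021, -22.892). LU is perpendicular to UJ; with |UJ| = 17.8 on the left of LU, J = U + 17.8·(-0.78801, 0.61566) = (27.994, -11.933). Then |ZJ| = |J − Z| = 30.431.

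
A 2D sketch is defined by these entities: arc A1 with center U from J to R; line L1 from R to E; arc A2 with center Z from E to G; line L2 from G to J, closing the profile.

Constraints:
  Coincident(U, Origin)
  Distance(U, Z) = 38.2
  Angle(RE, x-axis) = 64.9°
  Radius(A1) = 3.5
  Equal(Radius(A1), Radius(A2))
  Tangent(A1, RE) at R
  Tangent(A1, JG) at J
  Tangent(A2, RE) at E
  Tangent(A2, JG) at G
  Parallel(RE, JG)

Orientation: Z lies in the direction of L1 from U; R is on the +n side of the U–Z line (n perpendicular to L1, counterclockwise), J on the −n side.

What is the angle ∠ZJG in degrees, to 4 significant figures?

5.235°

The slot axis is L1's direction at 64.9°, so u = (cos 64.9°, sin 64.9°) = (0.4242, 0.9056) and n = (−sin 64.9°, cos 64.9°) = (-0.9056, 0.4242). U is at the origin and Z lies 38.2 along u from U, so Z = 38.2·u = (16.20, 34.59). Tangency of A1 to both parallel lines with radius 3.5 puts R and J at U ± 3.5·n: R = (-3.169, 1.485), J = (3.169, -1.485). Equal radii place E and G the same way about Z: E = Z + 3.5·n = (13.03, 36.08), G = Z − 3.5·n = (19.37, 33.11). Then cos ∠ZJG = JZ·JG / (|JZ||JG|), giving 5.235°.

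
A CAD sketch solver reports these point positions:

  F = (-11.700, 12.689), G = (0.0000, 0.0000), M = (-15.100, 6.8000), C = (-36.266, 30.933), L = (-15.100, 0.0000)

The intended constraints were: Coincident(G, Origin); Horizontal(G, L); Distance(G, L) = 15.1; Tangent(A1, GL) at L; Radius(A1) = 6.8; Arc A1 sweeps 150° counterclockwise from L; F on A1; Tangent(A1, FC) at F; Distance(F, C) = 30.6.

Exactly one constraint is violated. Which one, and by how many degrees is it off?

Tangent(A1, FC) at F — off by 6.60°.

G = (0.00, 0.00) ✓; G.y = 0.00, L.y = 0.00 ✓; |GL| = 15.10 ✓; ∠(ML, LG) = 90.00° ✓; |ML| = 6.800 ✓; bearing(M→F) − bearing(M→L) = 150.0° ✓; |MF| = 6.800 ✓; ∠(MF, FC) = 96.60° ✗; |FC| = 30.60 ✓.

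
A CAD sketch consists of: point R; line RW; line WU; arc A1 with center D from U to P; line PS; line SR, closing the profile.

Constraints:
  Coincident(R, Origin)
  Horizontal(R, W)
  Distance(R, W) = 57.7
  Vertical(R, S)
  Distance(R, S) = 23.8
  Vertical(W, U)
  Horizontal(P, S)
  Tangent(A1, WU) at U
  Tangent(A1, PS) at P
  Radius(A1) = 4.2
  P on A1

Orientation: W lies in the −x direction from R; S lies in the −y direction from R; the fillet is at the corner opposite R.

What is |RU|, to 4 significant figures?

60.94

The virtual corner opposite R is at (-57.70, -23.80). A1 meets WU tangentially, so DU is at right angles to WU and the tangent condition forces DP to be normal to PS, with radius 4.2, so the center D sits 4.2 in from both sides at D = (-53.50, -19.60). That places the tangent points at U = (-57.70, -19.60) on WU and P = (-53.50, -23.80) on PS. Then |RU| = |U − R| = 60.94.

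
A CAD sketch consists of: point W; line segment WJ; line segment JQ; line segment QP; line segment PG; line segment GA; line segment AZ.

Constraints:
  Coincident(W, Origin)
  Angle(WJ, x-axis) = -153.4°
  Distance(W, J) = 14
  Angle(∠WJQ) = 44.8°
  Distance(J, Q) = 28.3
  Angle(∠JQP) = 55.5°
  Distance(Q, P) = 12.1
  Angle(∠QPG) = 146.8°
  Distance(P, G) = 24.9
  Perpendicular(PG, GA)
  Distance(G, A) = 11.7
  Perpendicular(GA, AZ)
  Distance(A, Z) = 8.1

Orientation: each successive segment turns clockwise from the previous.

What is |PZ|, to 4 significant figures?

20.47

W is at the origin; WJ runs at -153.4° with length 14.0, so J = (-12.52, -6.269). ∠WJQ = 44.8° gives JQ at 71.40° from the x-axis; with |JQ| = 28.3, Q = (-3.492, 20.55). ∠JQP = 55.5° gives QP at -53.10° from the x-axis; with |QP| = 12.1, P = (3.773, 10.88). ∠QPG = 146.8° gives PG at -86.30° from the x-axis; with |PG| = 24.9, G = (5.380, -13.97). The perpendicularity gives GA at right angles to PG, so GA runs at -176.3°; with |GA| = 11.7, A = (-6.295, -14.73). GA is perpendicular to AZ, so AZ runs at 93.70°; with |AZ| = 8.1, Z = (-6.818, -6.643). Then |PZ| = |Z − P| = 20.47.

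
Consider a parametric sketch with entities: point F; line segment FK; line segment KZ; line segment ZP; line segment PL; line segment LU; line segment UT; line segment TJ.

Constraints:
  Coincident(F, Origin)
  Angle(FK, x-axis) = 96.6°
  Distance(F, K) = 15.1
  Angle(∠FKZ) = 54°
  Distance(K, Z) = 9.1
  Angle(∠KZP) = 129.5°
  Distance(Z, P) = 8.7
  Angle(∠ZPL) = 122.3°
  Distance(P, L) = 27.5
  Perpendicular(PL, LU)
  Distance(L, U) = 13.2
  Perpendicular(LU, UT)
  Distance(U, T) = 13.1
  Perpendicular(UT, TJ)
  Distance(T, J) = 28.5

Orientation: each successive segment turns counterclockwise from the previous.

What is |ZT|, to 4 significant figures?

19.93

PL is perpendicular to LU, so LU runs at 60.80°; with |LU| = 13.2, U = (22.48, -1.740). The perpendicularity gives UT at right angles to LU, so UT runs at 150.8°; with |UT| = 13.1, T = (11.05, 4.650). Then |ZT| = |T − Z| = 19.93.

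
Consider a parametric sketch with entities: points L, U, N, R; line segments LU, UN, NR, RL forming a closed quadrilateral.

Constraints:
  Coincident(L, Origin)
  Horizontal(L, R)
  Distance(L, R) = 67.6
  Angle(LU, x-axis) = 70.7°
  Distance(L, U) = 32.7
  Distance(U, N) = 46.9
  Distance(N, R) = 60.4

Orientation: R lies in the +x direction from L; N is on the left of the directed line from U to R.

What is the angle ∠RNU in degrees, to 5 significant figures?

72.857°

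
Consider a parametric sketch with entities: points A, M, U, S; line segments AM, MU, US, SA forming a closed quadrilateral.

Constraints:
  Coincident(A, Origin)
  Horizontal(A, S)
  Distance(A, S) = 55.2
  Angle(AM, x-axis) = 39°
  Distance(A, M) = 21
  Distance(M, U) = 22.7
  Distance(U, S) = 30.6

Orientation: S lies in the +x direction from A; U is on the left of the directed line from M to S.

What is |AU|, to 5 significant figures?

43.517

Checks: |MU| = 22.70 ✓; |US| = 30.60 ✓.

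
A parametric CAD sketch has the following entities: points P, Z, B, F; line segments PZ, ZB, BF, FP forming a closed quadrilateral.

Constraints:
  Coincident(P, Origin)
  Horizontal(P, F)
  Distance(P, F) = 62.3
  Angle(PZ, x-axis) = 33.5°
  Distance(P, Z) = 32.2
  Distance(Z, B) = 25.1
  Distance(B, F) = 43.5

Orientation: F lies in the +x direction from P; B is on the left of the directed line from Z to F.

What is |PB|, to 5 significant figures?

56.364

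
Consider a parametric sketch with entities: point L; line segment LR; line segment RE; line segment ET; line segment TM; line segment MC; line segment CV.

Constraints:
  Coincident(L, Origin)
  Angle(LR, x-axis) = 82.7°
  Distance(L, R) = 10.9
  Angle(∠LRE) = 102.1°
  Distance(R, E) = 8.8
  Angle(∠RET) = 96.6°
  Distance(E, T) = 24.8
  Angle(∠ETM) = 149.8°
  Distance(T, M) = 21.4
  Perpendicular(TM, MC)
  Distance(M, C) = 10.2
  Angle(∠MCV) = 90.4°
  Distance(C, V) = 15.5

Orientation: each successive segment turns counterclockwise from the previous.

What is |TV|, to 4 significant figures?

11.88

L is at the origin; LR runs at 82.7° with length 10.9, so R = (1.385, 10.81). ∠LRE = 102.1° gives RE at 160.6° from the x-axis; with |RE| = 8.8, E = (-6.915, 13.73). ∠RET = 96.6° gives ET at -116.0° from the x-axis; with |ET| = 24.8, T = (-17.79, -8.555). ∠ETM = 149.8° gives TM at -85.80° from the x-axis; with |TM| = 21.4, M = (-16.22, -29.90). The perpendicularity gives MC at right angles to TM, so MC runs at 4.200°; with |MC| = 10.2, C = (-6.047, -29.15). ∠MCV = 90.4° gives CV at 93.80° from the x-axis; with |CV| = 15.5, V = (-7.074, -13.69). Then |TV| = |V − T| = 11.88.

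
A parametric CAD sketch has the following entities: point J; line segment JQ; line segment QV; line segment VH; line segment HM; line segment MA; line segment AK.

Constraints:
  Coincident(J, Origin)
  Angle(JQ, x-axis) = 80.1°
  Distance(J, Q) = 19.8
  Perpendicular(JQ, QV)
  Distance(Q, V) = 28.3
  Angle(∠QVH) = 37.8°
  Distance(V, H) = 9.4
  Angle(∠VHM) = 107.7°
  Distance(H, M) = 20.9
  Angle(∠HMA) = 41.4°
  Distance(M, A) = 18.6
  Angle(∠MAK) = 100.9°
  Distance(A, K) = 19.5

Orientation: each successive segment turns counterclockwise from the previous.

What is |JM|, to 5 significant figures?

26.132

J is at the origin; JQ runs at 80.1° with length 19.8, so Q = (3.4042, 19.505). JQ is perpendicular to QV, so QV runs at 170.10°; with |QV| = 28.3, V = (-24.474, 24.371). ∠QVH = 37.8° gives VH at -47.700° from the x-axis; with |VH| = 9.4, H = (-18.148, 17.418). ∠VHM = 107.7° gives HM at 24.600° from the x-axis; with |HM| = 20.9, M = (0.85495, 26.118). Then |JM| = |M − J| = 26.132.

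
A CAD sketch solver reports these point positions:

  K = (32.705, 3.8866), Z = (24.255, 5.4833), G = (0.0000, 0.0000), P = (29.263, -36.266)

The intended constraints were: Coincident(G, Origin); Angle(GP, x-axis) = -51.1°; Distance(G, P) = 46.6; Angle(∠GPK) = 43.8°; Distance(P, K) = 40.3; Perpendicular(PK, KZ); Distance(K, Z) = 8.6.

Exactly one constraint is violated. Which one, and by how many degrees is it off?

Perpendicular(PK, KZ) — off by 5.80°.

G = (0.00, 0.00) ✓; GP at -51.10° ✓; |GP| = 46.60 ✓; ∠GPK = 43.80° ✓; |PK| = 40.30 ✓; ∠(PK, KZ) = 84.20° ✗; |KZ| = 8.600 ✓.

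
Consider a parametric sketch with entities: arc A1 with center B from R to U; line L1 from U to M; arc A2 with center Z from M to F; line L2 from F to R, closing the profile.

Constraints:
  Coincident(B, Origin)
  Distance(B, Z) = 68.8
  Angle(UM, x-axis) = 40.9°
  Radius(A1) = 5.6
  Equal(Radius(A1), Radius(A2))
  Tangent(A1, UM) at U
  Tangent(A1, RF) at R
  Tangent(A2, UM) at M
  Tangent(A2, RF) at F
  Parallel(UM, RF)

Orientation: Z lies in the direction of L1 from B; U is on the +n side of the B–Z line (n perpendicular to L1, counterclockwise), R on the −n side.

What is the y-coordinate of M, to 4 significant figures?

49.28

The slot axis is L1's direction at 40.9°, so u = (cos 40.9°, sin 40.9°) = (0.7559, 0.6547) and n = (−sin 40.9°, cos 40.9°) = (-0.6547, 0.7559). B is at the origin and Z lies 68.8 along u from B, so Z = 68.8·u = (52.00, 45.05). Tangency of A1 to both parallel lines with radius 5.6 puts U and R at B ± 5.6·n: U = (-3.667, 4.233), R = (3.667, -4.233). Equal radii place M and F the same way about Z: M = Z + 5.6·n = (48.34, 49.28), F = Z − 5.6·n = (55.67, 40.81). So M.y = 49.28.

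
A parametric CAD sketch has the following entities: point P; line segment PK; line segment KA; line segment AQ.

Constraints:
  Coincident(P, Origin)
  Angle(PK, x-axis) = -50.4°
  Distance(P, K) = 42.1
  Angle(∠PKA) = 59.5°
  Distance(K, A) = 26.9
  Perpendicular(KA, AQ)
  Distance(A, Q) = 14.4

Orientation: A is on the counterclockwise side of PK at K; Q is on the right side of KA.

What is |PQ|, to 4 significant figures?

50.98

P is at the origin; PK runs at -50.4° with length 42.1, so K = 42.1·(cos -50.4°, sin -50.4°) = (26.84, -32.44). ∠PKA = 59.5°, so KA runs at -50.4° + (180° − 59.5°) = 70.10° from the x-axis; with |KA| = 26.9, A = K + 26.9·(cos 70.10°, sin 70.10°) = (35.99, -7.145). KA ⟂ AQ; with |AQ| = 14.4 on the right of KA, Q = A + 14.4·(0.9403, -0.3404) = (49.53, -12.05). Then |PQ| = |Q − P| = 50.98.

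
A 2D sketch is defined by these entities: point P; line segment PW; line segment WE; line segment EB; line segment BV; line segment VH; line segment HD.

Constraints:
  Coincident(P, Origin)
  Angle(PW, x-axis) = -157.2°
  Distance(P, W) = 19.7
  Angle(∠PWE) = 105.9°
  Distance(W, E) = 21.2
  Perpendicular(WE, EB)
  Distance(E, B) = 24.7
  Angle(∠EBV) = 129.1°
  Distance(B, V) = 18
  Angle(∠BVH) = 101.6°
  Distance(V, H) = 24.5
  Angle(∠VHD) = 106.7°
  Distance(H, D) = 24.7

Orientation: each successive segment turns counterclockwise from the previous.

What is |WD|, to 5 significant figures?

3.1855

P is at the origin; PW runs at -157.2° with length 19.7, so W = (-18.161, -7.6341). ∠PWE = 105.9° gives WE at -83.100° from the x-axis; with |WE| = 21.2, E = (-15.614, -28.681). The perpendicularity gives EB at right angles to WE, so EB runs at 6.9000°; with |EB| = 24.7, B = (8.9073, -25.713). ∠EBV = 129.1° gives BV at 57.800° from the x-axis; with |BV| = 18.0, V = (18.499, -10.482). ∠BVH = 101.6° gives VH at 136.20° from the x-axis; with |VH| = 24.5, H = (0.81595, 6.4759). ∠VHD = 106.7° gives HD at -150.50° from the x-axis; with |HD| = 24.7, D = (-20.682, -5.6870). Then |WD| = |D − W| = 3.1855.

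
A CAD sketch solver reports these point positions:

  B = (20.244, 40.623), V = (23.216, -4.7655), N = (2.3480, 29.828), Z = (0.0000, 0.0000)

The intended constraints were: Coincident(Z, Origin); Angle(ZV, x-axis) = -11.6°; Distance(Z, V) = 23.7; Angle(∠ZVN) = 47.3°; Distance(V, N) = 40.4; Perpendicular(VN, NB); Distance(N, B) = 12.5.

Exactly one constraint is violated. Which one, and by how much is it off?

Distance(N, B) = 12.5 — off by 8.40.

Z = (0.00, 0.00) ✓; ZV at -11.60° ✓; |ZV| = 23.70 ✓; ∠ZVN = 47.30° ✓; |VN| = 40.40 ✓; ∠(VN, NB) = 90.00° ✓; |NB| = 20.90 ✗.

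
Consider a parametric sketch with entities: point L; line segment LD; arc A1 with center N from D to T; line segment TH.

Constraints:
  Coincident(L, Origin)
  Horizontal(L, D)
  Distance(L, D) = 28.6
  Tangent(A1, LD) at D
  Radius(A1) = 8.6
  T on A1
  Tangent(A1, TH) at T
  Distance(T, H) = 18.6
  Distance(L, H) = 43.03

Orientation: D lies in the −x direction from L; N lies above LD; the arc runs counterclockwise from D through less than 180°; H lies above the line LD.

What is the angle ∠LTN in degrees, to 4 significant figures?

113.7°

Checks: L.y = 0.00, D.y = 0.00 ✓; ∠(ND, DL) = 90.00° ✓; |NT| = 8.600 ✓; ∠(NT, TH) = 90.00° ✓; |TH| = 18.60 ✓; |LH| = 43.03 ✓.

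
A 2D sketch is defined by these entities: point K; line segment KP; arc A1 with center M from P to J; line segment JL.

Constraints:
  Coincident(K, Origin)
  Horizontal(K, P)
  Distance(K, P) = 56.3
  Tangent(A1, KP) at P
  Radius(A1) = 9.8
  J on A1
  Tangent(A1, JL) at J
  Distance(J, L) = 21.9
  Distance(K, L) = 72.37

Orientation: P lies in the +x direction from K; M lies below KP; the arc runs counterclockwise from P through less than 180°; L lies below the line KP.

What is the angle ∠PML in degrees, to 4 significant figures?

159.3°

Checks: |MJ| = 9.800 ✓; ∠(MJ, JL) = 90.00° ✓; |JL| = 21.90 ✓; |KL| = 72.37 ✓.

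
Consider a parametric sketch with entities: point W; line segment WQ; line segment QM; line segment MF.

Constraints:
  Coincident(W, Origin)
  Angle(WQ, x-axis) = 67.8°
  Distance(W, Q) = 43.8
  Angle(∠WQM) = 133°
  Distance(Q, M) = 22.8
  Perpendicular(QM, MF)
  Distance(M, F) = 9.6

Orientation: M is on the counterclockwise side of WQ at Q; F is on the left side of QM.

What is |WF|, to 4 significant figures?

57.25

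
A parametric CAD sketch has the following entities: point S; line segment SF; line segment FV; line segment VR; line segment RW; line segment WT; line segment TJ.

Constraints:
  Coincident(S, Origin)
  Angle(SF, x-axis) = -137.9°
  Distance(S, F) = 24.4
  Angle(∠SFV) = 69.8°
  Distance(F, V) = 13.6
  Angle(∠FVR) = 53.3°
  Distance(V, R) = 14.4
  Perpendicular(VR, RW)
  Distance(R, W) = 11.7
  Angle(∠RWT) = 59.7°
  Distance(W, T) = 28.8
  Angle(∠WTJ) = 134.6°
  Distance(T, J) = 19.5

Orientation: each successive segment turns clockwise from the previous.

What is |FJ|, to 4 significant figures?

40.16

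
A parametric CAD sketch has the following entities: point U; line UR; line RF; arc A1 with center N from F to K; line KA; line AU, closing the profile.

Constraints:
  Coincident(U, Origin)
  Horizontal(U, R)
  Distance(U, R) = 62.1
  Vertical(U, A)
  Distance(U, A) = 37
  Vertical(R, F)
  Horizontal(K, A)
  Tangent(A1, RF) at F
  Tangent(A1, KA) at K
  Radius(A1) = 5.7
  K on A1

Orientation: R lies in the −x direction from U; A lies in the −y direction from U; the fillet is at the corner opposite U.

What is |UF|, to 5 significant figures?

69.542

U is at the origin; UR is horizontal with |UR| = 62.1 and R on the −x side, so R = (-62.100, 0.0000). U and A share the same x with |UA| = 37.0 and A on the −y side, so A = (0.0000, -37.000). The virtual corner opposite U is at (-62.100, -37.000). Since A1 is tangent to RF there, NF ⟂ RF and the tangent condition forces NK to be normal to KA, with radius 5.7, so the center N sits 5.7 in from both sides at N = (-56.400, -31.300). That places the tangent points at F = (-62.100, -31.300) on RF and K = (-56.400, -37.000) on KA. Then |UF| = |F − U| = 69.542.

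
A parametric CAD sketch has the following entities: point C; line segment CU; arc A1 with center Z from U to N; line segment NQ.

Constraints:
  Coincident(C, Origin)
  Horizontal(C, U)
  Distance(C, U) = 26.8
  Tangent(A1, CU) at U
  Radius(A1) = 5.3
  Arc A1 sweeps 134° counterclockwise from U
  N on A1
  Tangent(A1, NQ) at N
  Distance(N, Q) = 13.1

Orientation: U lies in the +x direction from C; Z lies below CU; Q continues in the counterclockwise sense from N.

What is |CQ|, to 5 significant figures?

36.991

On A1, U sits at bearing 90° from Z; a 134° counterclockwise sweep puts N at bearing 224°, so N = Z + 5.3·(cos 224°, sin 224°) = (22.987, -8.9817). Tangency of A1 to NQ means the radius ZN is perpendicular to NQ, so NQ runs along (−sin 224°, cos 224°); with |NQ| = 13.1, Q = (32.088, -18.405). Then |CQ| = |Q − C| = 36.991.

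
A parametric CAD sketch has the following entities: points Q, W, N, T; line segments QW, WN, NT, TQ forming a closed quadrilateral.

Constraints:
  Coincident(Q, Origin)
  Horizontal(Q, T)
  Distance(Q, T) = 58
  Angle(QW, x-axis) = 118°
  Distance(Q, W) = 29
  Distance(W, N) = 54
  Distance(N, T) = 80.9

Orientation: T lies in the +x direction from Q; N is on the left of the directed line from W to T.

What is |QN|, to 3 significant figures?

72.0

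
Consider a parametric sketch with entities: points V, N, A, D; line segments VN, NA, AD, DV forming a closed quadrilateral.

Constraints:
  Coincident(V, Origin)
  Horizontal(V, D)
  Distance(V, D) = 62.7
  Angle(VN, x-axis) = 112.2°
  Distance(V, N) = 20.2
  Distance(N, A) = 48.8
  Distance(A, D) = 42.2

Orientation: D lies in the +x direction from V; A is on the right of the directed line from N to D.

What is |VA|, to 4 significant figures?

30.43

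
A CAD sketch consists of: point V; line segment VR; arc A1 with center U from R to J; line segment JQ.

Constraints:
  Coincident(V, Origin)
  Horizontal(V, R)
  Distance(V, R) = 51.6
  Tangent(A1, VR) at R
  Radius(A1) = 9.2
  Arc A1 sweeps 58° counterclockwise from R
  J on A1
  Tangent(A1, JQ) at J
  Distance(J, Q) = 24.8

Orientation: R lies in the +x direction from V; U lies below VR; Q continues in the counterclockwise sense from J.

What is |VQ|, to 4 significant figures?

39.78

On A1, R sits at bearing 90° from U; a 58° counterclockwise sweep puts J at bearing 148°, so J = U + 9.2·(cos 148°, sin 148°) = (43.80, -4.325). The tangent condition forces UJ to be normal to JQ, so JQ runs along (−sin 148°, cos 148°); with |JQ| = 24.8, Q = (30.66, -25.36). Then |VQ| = |Q − V| = 39.78.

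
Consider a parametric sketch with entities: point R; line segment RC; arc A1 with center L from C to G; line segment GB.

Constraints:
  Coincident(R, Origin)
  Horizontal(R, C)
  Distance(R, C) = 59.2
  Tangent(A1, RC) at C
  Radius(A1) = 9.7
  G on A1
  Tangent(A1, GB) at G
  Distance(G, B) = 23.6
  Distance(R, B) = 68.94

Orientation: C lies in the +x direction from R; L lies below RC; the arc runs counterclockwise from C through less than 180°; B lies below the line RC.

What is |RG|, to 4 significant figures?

52.00

Checks: |LG| = 9.700 ✓; ∠(LG, GB) = 90.00° ✓; |GB| = 23.60 ✓; |RB| = 68.94 ✓.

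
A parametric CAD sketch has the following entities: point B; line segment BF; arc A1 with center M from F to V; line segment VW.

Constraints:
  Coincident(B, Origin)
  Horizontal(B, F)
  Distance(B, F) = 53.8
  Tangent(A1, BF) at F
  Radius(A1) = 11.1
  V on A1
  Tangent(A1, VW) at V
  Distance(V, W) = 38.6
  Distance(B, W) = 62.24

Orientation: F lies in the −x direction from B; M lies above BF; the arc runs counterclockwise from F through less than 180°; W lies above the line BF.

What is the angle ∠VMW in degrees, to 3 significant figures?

74.0°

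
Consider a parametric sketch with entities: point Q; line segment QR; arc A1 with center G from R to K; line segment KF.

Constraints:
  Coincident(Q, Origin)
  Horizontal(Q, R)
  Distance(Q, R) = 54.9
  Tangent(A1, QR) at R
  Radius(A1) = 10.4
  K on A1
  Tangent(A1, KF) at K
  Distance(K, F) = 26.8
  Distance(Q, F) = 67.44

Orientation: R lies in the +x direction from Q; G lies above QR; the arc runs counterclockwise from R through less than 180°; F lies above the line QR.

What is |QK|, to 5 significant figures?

66.131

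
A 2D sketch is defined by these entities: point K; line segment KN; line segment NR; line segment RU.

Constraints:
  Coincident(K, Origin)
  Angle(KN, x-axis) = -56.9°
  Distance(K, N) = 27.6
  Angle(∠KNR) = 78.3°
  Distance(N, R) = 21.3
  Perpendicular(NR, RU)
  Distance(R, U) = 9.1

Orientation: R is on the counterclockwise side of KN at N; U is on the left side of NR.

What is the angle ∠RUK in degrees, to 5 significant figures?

138.78°

K is at the origin; KN runs at -56.9° with length 27.6, so N = 27.6·(cos -56.9°, sin -56.9°) = (15.072, -23.121). ∠KNR = 78.3°, so NR runs at -56.9° + (180° − 78.3°) = 44.800° from the x-axis; with |NR| = 21.3, R = N + 21.3·(cos 44.800°, sin 44.800°) = (30.186, -8.1123). NR is perpendicular to RU; with |RU| = 9.1 on the left of NR, U = R + 9.1·(-0.70463, 0.70957) = (23.774, -1.6552). Then cos ∠RUK = UR·UK / (|UR||UK|), giving 138.78°.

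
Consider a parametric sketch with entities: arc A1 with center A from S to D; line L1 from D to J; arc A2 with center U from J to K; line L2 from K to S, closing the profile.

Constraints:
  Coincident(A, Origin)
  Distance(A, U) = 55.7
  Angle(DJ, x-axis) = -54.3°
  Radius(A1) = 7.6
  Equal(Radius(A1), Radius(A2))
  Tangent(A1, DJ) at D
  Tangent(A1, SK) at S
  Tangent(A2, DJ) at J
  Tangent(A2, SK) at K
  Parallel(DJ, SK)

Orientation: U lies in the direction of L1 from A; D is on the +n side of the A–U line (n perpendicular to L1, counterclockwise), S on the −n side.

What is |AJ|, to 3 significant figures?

56.2

Tangency of A1 to both parallel lines with radius 7.6 puts D and S at A ± 7.6·n: D = (6.17, 4.43), S = (-6.17, -4.43). Equal radii place J and K the same way about U: J = U + 7.6·n = (38.7, -40.8), K = U − 7.6·n = (26.3, -49.7). Then |AJ| = |J − A| = 56.2.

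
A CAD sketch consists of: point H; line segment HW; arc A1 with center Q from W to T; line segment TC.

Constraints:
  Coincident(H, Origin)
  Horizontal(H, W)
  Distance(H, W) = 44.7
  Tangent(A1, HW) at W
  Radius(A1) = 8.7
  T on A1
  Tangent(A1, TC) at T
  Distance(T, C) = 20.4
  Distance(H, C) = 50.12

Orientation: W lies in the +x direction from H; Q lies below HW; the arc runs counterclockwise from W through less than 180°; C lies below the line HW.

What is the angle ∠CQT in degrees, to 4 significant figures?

66.90°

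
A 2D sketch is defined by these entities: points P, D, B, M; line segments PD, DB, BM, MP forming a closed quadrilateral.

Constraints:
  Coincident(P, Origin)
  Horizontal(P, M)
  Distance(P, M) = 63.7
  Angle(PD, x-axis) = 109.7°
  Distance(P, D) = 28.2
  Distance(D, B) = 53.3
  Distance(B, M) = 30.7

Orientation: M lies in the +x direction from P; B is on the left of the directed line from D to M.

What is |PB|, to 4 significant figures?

49.51

P is at the origin; P and M share the same y with |PM| = 63.7 and M in +x, so M = (63.7, 0). PD runs at 109.7° with |PD| = 28.2, so D = (-9.506, 26.55). B is determined by |DB| = 53.3 and |BM| = 30.7 together: it lies at the intersection of circle(D, 53.3) and circle(M, 30.7). With |DM| = 77.87, the foot of the radical line on DM is 51.13 from D and the perpendicular offset is √(53.3² − 51.13²) = 15.07. Taking the left-of-DM solution: B = (43.69, 23.29).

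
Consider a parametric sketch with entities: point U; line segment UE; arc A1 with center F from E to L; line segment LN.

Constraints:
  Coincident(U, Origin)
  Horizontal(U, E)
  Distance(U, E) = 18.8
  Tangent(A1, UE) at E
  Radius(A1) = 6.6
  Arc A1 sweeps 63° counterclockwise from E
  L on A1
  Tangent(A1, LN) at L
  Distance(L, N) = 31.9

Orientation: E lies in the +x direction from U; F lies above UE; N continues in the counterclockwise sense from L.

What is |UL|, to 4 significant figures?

24.94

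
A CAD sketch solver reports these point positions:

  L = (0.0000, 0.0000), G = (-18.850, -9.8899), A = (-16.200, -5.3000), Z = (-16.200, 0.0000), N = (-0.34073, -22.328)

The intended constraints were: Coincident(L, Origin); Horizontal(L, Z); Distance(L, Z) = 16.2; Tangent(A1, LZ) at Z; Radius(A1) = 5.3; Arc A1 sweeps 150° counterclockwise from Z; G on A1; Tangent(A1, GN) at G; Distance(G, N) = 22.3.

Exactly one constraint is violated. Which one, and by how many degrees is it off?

Tangent(A1, GN) at G — off by 3.90°.

L = (0.00, 0.00) ✓; L.y = 0.00, Z.y = 0.00 ✓; |LZ| = 16.20 ✓; ∠(AZ, ZL) = 90.00° ✓; |AZ| = 5.300 ✓; bearing(A→G) − bearing(A→Z) = 150.0° ✓; |AG| = 5.300 ✓; ∠(AG, GN) = 93.90° ✗; |GN| = 22.30 ✓.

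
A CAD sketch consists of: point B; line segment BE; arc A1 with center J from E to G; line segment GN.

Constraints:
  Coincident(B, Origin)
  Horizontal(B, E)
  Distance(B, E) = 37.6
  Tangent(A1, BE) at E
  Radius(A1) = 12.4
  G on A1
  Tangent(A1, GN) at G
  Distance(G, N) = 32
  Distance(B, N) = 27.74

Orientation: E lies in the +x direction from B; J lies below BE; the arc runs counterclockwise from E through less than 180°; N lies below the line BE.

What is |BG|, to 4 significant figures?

28.89

Checks: |JG| = 12.40 ✓; ∠(JG, GN) = 90.00° ✓; |GN| = 32.00 ✓; |BN| = 27.74 ✓.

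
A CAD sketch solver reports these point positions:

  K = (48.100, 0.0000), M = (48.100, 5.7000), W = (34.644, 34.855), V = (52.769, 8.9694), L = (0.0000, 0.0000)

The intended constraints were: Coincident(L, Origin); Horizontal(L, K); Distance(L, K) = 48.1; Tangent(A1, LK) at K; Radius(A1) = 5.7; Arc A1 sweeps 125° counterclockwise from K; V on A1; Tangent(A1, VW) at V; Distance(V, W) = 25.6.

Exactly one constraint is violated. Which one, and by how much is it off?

Distance(V, W) = 25.6 — off by 6.00.

L = (0.00, 0.00) ✓; L.y = 0.00, K.y = 0.00 ✓; |LK| = 48.10 ✓; ∠(MK, KL) = 90.00° ✓; |MK| = 5.700 ✓; bearing(M→V) − bearing(M→K) = 125.0° ✓; |MV| = 5.700 ✓; ∠(MV, VW) = 90.00° ✓; |VW| = 31.60 ✗.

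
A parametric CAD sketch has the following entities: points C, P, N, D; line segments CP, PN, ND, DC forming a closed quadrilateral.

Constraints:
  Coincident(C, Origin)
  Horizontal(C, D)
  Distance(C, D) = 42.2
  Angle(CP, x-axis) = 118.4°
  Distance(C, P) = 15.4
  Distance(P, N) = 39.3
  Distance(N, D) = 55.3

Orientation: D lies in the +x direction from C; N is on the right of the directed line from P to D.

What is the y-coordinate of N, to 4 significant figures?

-25.75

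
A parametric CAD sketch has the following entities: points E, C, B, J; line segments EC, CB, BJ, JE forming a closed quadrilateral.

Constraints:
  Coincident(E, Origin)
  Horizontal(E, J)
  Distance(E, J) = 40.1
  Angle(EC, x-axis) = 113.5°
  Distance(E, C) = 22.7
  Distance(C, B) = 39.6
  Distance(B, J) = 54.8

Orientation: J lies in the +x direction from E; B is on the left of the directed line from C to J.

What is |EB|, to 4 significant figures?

53.05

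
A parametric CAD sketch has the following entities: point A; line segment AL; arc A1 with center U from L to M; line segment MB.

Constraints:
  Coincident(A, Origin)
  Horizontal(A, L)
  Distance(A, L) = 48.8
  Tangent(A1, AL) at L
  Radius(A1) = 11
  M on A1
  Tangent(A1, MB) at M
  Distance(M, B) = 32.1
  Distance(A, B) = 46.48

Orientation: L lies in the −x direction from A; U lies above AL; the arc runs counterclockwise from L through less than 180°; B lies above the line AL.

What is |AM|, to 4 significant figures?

39.13

A is at the origin; AL is horizontal with |AL| = 48.8 and L on the −x side, so L = (-48.80, 0.000). The tangent condition forces UL to be normal to AL, so U = L + (0, 11) = (-48.80, 11.00). Since UM ⟂ MB (tangency), |UB| = √(11.0² + 32.1²) = 33.93 regardless of where M sits on A1. So B lies on both circle(A, 46.48) and circle(U, 33.93); the above-AL intersection is B = (-27.54, 37.44). M is the foot of the tangent from B: M = (-38.46, 7.258).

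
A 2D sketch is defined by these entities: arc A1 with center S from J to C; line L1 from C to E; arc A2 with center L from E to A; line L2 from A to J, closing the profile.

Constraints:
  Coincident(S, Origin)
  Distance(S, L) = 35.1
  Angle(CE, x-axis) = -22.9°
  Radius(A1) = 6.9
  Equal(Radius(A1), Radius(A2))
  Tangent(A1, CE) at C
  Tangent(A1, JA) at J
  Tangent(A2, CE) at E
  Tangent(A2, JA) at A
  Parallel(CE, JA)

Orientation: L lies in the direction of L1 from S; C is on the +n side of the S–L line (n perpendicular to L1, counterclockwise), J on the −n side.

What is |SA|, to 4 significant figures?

35.77

The slot axis is L1's direction at -22.9°, so u = (cos -22.9°, sin -22.9°) = (0.9212, -0.3891) and n = (−sin -22.9°, cos -22.9°) = (0.3891, 0.9212). S is at the origin and L lies 35.1 along u from S, so L = 35.1·u = (32.33, -13.66). Tangency of A1 to both parallel lines with radius 6.9 puts C and J at S ± 6.9·n: C = (2.685, 6.356), J = (-2.685, -6.356). Equal radii place E and A the same way about L: E = L + 6.9·n = (35.02, -7.302), A = L − 6.9·n = (29.65, -20.01). Then |SA| = |A − S| = 35.77.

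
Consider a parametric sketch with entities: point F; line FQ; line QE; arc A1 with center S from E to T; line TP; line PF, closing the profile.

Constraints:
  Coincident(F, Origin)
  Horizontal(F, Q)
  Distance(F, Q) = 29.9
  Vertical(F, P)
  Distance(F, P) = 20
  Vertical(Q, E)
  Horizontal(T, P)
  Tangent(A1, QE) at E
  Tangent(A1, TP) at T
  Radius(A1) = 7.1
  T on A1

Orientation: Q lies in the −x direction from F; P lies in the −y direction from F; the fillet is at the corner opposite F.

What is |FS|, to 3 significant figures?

26.2

F is at the origin; FQ is horizontal with |FQ| = 29.9 and Q on the −x side, so Q = (-29.9, 0.00). F and P share the same x with |FP| = 20.0 and P on the −y side, so P = (0.00, -20.0). The virtual corner opposite F is at (-29.9, -20.0). Tangency of A1 to QE means the radius SE is perpendicular to QE and the tangent condition forces ST to be normal to TP, with radius 7.1, so the center S sits 7.1 in from both sides at S = (-22.8, -12.9). Then |FS| = |S − F| = 26.2.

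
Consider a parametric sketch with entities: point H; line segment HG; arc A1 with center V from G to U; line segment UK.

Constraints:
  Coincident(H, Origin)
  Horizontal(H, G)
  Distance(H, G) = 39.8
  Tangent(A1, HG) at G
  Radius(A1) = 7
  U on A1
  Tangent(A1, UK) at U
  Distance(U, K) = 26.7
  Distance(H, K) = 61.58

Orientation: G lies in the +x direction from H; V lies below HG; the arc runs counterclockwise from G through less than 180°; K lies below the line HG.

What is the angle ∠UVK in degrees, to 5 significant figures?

75.309°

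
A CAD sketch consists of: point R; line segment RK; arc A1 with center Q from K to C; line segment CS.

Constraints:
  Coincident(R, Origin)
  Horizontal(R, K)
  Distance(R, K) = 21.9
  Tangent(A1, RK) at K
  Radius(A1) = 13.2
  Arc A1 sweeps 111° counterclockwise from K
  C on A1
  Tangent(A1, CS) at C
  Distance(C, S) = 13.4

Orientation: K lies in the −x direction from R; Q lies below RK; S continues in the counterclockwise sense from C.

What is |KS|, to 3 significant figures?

31.4

R is at the origin; RK is horizontal with |RK| = 21.9 and K on the −x side, so K = (-21.9, 0.00). The tangent condition forces QK to be normal to RK, so Q = K + (0, -13.2) = (-21.9, -13.2). On A1, K sits at bearing 90° from Q; a 111° counterclockwise sweep puts C at bearing 201°, so C = Q + 13.2·(cos 201°, sin 201°) = (-34.2, -17.9). The tangent condition forces QC to be normal to CS, so CS runs along (−sin 201°, cos 201°); with |CS| = 13.4, S = (-29.4, -30.4). Then |KS| = |S − K| = 31.4.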